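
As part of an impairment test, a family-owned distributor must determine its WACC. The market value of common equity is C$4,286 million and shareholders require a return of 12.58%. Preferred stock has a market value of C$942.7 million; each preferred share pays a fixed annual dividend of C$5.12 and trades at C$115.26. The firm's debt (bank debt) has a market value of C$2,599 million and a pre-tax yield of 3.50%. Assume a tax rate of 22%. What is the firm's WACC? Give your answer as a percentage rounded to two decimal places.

8.33%

Cost of preferred: Rp = 5.12 / 115.26 = 4.4421%.
Total capital V = 4286 + 942.7 + 2599 = 7827.7.
Equity: weight = 4286/7827.7 = 0.5475; cost = 12.58%.
Preferred: weight = 942.7/7827.7 = 0.1204; cost = 4.4421%.
Bank debt: weight = 2599/7827.7 = 0.3320; after-tax cost = 3.5% × (1 − 22%) = 2.7300%.
WACC = 0.5475 × 12.5800% + 0.1204 × 4.4421% + 0.3320 × 2.7300% = 8.3295%.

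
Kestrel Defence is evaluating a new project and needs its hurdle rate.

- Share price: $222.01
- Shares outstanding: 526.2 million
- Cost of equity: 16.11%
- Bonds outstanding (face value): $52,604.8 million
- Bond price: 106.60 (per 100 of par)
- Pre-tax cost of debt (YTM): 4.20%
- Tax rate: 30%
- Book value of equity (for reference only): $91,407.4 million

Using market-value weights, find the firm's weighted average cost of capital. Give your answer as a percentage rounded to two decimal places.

11.84%

Market value of equity E = 222.01 × 526.2m = 116821.662m. Market value of debt D = 52604.8m × 106.6/100 = 56076.7168m.
Total capital V = 116821.662 + 56076.7168 = 172898.3788.
Equity: weight = 116821.662/172898.3788 = 0.6757; cost = 16.11%.
Bonds outstanding: weight = 56076.7168/172898.3788 = 0.3243; after-tax cost = 4.2% × (1 − 30%) = 2.9400%.
WACC = 0.6757 × 16.1100% + 0.3243 × 2.9400% = 11.8385%.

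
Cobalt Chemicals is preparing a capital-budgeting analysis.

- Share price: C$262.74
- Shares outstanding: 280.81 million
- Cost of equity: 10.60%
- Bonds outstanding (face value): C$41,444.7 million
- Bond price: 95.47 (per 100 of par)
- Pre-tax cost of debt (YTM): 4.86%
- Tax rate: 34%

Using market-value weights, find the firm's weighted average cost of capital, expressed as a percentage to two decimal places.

8.02%

Market value of equity E = 262.74 × 280.81m = 73780.0194m. Market value of debt D = 41444.7m × 95.47/100 = 39567.25509m.
Total capital V = 73780.0194 + 39567.25509 = 113347.27449.
Equity: weight = 73780.0194/113347.27449 = 0.6509; cost = 10.6%.
Bonds outstanding: weight = 39567.25509/113347.27449 = 0.3491; after-tax cost = 4.86% × (1 − 34%) = 3.2076%.
WACC = 0.6509 × 10.6000% + 0.3491 × 3.2076% = 8.0195%.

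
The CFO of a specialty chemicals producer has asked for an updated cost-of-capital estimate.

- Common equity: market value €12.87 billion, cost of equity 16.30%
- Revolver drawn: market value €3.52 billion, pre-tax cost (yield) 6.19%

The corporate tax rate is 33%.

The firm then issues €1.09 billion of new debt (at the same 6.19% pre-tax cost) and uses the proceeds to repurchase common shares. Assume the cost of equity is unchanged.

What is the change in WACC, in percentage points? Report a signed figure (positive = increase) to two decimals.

Current WACC:
Total capital V = 12.87 + 3.52 = 16.39.
Equity: weight = 12.87/16.39 = 0.7852; cost = 16.3%.
Revolver drawn: weight = 3.52/16.39 = 0.2148; after-tax cost = 6.19% × (1 − 33%) = 4.1473%.
WACC = 0.7852 × 16.3000% + 0.2148 × 4.1473% = 13.6900%.
After the change:
Total capital V = 11.78 + 4.61 = 16.39.
Equity: weight = 11.78/16.39 = 0.7187; cost = 16.3%.
Revolver drawn: weight = 4.61/16.39 = 0.2813; after-tax cost = 6.19% × (1 − 33%) = 4.1473%.
WACC = 0.7187 × 16.3000% + 0.2813 × 4.1473% = 12.8818%.
Change in WACC = 12.8818% − 13.6900% = -0.8082 pp.

-0.81 pp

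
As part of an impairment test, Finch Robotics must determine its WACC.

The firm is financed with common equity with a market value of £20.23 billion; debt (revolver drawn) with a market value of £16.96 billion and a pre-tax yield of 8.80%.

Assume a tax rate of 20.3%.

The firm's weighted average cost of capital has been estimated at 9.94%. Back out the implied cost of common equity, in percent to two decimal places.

12.39%

Total capital V = 20.23 + 16.96 = 37.19.
Equity weight = 20.23/37.19 = 0.5440.
Revolver drawn weight = 16.96/37.19 = 0.4560.
Debt contribution = 0.4560 × 8.8% × (1 − 20.3%) = 3.1985%.
Required equity contribution = 9.94% − 3.1985% = 6.7415%.
Re = 6.7415% / 0.5440 = 12.3934%.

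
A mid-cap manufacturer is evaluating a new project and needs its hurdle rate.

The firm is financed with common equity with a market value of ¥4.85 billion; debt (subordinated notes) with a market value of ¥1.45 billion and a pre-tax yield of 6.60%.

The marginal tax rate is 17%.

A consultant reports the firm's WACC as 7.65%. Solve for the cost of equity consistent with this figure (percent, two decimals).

8.30%

Total capital V = 4.85 + 1.45 = 6.3.
Equity weight = 4.85/6.3 = 0.7698.
Subordinated notes weight = 1.45/6.3 = 0.2302.
Debt contribution = 0.2302 × 6.6% × (1 − 17%) = 1.2608%.
Required equity contribution = 7.65% − 1.2608% = 6.3892%.
Re = 6.3892% / 0.7698 = 8.2994%.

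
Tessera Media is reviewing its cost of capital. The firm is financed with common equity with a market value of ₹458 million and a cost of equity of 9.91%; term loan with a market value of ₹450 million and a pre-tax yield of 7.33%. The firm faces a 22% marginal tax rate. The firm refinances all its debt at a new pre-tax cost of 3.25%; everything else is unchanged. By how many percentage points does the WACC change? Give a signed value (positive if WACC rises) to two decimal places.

Current WACC:
Total capital V = 458 + 450 = 908.
Equity: weight = 458/908 = 0.5044; cost = 9.91%.
Term loan: weight = 450/908 = 0.4956; after-tax cost = 7.33% × (1 − 22%) = 5.7174%.
WACC = 0.5044 × 9.9100% + 0.4956 × 5.7174% = 7.8322%.
After the change:
Total capital V = 458 + 450 = 908.
Equity: weight = 458/908 = 0.5044; cost = 9.91%.
Term loan: weight = 450/908 = 0.4956; after-tax cost = 3.25% × (1 − 22%) = 2.5350%.
WACC = 0.5044 × 9.9100% + 0.4956 × 2.5350% = 6.2550%.
Change in WACC = 6.2550% − 7.8322% = -1.5772 pp.

-1.58 pp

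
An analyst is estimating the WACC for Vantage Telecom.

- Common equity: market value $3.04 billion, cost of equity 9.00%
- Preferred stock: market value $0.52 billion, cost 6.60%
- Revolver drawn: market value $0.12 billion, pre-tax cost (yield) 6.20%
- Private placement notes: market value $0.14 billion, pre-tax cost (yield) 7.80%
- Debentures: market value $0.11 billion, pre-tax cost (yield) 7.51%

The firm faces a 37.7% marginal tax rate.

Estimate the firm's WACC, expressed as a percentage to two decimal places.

Total capital V = 3.04 + 0.52 + 0.12 + 0.14 + 0.11 = 3.93.
Equity: weight = 3.04/3.93 = 0.7735; cost = 9%.
Preferred: weight = 0.52/3.93 = 0.1323; cost = 6.6%.
Revolver drawn: weight = 0.12/3.93 = 0.0305; after-tax cost = 6.2% × (1 − 37.7%) = 3.8626%.
Private placement notes: weight = 0.14/3.93 = 0.0356; after-tax cost = 7.8% × (1 − 37.7%) = 4.8594%.
Debentures: weight = 0.11/3.93 = 0.0280; after-tax cost = 7.51% × (1 − 37.7%) = 4.6787%.
WACC = 0.7735 × 9.0000% + 0.1323 × 6.6000% + 0.0305 × 3.8626% + 0.0356 × 4.8594% + 0.0280 × 4.6787% = 8.2571%.

8.26%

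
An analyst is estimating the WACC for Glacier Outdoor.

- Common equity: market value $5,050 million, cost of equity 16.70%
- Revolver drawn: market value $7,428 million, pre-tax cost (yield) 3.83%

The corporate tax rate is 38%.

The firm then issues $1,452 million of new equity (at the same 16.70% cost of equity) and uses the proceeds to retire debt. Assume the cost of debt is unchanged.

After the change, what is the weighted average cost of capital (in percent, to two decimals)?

After the change:
Total capital V = 6502 + 5976 = 12478.
Equity: weight = 6502/12478 = 0.5211; cost = 16.7%.
Revolver drawn: weight = 5976/12478 = 0.4789; after-tax cost = 3.83% × (1 − 38%) = 2.3746%.
WACC = 0.5211 × 16.7000% + 0.4789 × 2.3746% = 9.8392%.

9.84%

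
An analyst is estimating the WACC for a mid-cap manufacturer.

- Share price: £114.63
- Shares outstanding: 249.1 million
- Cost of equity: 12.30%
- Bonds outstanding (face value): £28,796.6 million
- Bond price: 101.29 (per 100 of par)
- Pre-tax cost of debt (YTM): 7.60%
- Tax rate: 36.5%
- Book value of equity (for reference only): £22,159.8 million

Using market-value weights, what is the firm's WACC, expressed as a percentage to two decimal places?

Market value of equity E = 114.63 × 249.1m = 28554.333m. Market value of debt D = 28796.6m × 101.29/100 = 29168.07614m.
Total capital V = 28554.333 + 29168.07614 = 57722.40914.
Equity: weight = 28554.333/57722.40914 = 0.4947; cost = 12.3%.
Bonds outstanding: weight = 29168.07614/57722.40914 = 0.5053; after-tax cost = 7.6% × (1 − 36.5%) = 4.8260%.
WACC = 0.4947 × 12.3000% + 0.5053 × 4.8260% = 8.5233%.

8.52%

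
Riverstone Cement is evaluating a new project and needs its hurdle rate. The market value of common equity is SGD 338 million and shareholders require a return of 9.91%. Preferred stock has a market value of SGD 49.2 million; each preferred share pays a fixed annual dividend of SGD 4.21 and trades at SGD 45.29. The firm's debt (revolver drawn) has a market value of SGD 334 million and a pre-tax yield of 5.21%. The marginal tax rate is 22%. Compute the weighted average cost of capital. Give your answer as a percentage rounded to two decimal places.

7.16%

Cost of preferred: Rp = 4.21 / 45.29 = 9.2957%.
Total capital V = 338 + 49.2 + 334 = 721.2.
Equity: weight = 338/721.2 = 0.4687; cost = 9.91%.
Preferred: weight = 49.2/721.2 = 0.0682; cost = 9.2957%.
Revolver drawn: weight = 334/721.2 = 0.4631; after-tax cost = 5.21% × (1 − 22%) = 4.0638%.
WACC = 0.4687 × 9.9100% + 0.0682 × 9.2957% + 0.4631 × 4.0638% = 7.1606%.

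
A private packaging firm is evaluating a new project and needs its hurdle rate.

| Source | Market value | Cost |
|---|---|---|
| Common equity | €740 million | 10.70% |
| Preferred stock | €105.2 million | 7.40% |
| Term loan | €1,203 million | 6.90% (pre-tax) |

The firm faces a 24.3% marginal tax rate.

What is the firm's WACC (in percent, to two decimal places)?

Total capital V = 740 + 105.2 + 1203 = 2048.2.
Equity: weight = 740/2048.2 = 0.3613; cost = 10.7%.
Preferred: weight = 105.2/2048.2 = 0.0514; cost = 7.4%.
Term loan: weight = 1203/2048.2 = 0.5873; after-tax cost = 6.9% × (1 − 24.3%) = 5.2233%.
WACC = 0.3613 × 10.7000% + 0.0514 × 7.4000% + 0.5873 × 5.2233% = 7.3138%.

7.31%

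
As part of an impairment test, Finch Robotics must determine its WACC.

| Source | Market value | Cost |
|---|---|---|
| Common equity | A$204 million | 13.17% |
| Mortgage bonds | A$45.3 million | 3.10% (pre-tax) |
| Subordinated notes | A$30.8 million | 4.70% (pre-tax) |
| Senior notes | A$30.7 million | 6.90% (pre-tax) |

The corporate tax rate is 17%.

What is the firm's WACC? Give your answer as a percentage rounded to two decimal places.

9.97%

Total capital V = 204 + 45.3 + 30.8 + 30.7 = 310.8.
Equity: weight = 204/310.8 = 0.6564; cost = 13.17%.
Mortgage bonds: weight = 45.3/310.8 = 0.1458; after-tax cost = 3.1% × (1 − 17%) = 2.5730%.
Subordinated notes: weight = 30.8/310.8 = 0.0991; after-tax cost = 4.7% × (1 − 17%) = 3.9010%.
Senior notes: weight = 30.7/310.8 = 0.0988; after-tax cost = 6.9% × (1 − 17%) = 5.7270%.
WACC = 0.6564 × 13.1700% + 0.1458 × 2.5730% + 0.0991 × 3.9010% + 0.0988 × 5.7270% = 9.9717%.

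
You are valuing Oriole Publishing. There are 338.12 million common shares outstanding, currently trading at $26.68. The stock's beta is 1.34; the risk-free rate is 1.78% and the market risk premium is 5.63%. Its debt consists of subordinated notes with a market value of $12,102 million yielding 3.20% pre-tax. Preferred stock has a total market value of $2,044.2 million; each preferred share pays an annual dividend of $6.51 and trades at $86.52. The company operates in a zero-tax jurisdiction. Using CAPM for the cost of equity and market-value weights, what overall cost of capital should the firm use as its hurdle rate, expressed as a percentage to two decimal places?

Cost of equity via CAPM: Re = 1.78% + 1.34 × 5.63% = 9.3242%.
Cost of preferred: Rp = 6.51 / 86.52 = 7.5243%.
Market value of equity E = 26.68 × 338.12m = 9021.0416m.
Total capital V = 9021.0416 + 2044.2 + 12102 = 23167.2416.
Equity: weight = 9021.0416/23167.2416 = 0.3894; cost = 9.3242%.
Preferred: weight = 2044.2/23167.2416 = 0.0882; cost = 7.5243%.
Subordinated notes: weight = 12102/23167.2416 = 0.5224; after-tax cost = 3.2% × (1 − 0%) = 3.2000%.
WACC = 0.3894 × 9.3242% + 0.0882 × 7.5243% + 0.5224 × 3.2000% = 5.9663%.

5.97%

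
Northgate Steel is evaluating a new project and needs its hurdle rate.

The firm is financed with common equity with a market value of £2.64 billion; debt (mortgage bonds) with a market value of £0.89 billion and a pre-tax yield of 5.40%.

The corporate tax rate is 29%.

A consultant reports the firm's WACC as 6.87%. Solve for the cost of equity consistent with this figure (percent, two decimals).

7.89%

Total capital V = 2.64 + 0.89 = 3.53.
Equity weight = 2.64/3.53 = 0.7479.
Mortgage bonds weight = 0.89/3.53 = 0.2521.
Debt contribution = 0.2521 × 5.4% × (1 − 29%) = 0.9666%.
Required equity contribution = 6.87% − 0.9666% = 5.9034%.
Re = 5.9034% / 0.7479 = 7.8935%.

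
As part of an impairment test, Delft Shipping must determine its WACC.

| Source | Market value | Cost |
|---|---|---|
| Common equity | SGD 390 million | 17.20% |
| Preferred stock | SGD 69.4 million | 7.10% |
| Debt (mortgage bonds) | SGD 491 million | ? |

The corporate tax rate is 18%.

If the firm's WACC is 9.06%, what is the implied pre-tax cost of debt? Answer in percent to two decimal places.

3.50%

Total capital V = 390 + 69.4 + 491 = 950.4.
Equity weight = 390/950.4 = 0.4104.
Preferred weight = 69.4/950.4 = 0.0730.
Mortgage bonds weight = 491/950.4 = 0.5166.
Equity contribution = 0.4104 × 17.2% = 7.0581%.
Preferred contribution = 0.0730 × 7.1% = 0.5185%.
Remaining for debt = 9.06% − 7.5765% = 1.4835%.
Rd × (1 − 18%) × 0.5166 = 1.4835%  ⇒  Rd = 3.5018%.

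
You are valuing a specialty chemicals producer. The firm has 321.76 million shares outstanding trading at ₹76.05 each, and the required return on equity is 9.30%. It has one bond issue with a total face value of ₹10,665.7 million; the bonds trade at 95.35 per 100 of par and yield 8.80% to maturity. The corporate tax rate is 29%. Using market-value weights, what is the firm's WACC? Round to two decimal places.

8.40%

Market value of equity E = 76.05 × 321.76m = 24469.848m. Market value of debt D = 10665.7m × 95.35/100 = 10169.74495m.
Total capital V = 24469.848 + 10169.74495 = 34639.59295.
Equity: weight = 24469.848/34639.59295 = 0.7064; cost = 9.3%.
Bonds outstanding: weight = 10169.74495/34639.59295 = 0.2936; after-tax cost = 8.8% × (1 − 29%) = 6.2480%.
WACC = 0.7064 × 9.3000% + 0.2936 × 6.2480% = 8.4040%.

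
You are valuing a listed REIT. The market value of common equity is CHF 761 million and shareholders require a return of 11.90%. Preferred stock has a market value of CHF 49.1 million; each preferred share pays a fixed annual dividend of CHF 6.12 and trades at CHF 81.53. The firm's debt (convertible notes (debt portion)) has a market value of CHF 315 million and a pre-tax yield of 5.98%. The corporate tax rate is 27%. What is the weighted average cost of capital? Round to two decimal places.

Cost of preferred: Rp = 6.12 / 81.53 = 7.5064%.
Total capital V = 761 + 49.1 + 315 = 1125.1.
Equity: weight = 761/1125.1 = 0.6764; cost = 11.9%.
Preferred: weight = 49.1/1125.1 = 0.0436; cost = 7.5064%.
Convertible notes (debt portion): weight = 315/1125.1 = 0.2800; after-tax cost = 5.98% × (1 − 27%) = 4.3654%.
WACC = 0.6764 × 11.9000% + 0.0436 × 7.5064% + 0.2800 × 4.3654% = 9.5988%.

9.60%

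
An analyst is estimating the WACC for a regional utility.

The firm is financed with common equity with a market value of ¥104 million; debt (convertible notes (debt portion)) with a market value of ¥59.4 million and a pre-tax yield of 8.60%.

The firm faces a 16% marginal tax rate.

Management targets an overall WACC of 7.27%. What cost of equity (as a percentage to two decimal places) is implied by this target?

7.30%

Total capital V = 104 + 59.4 = 163.4.
Equity weight = 104/163.4 = 0.6365.
Convertible notes (debt portion) weight = 59.4/163.4 = 0.3635.
Debt contribution = 0.3635 × 8.6% × (1 − 16%) = 2.6261%.
Required equity contribution = 7.27% − 2.6261% = 4.6439%.
Re = 4.6439% / 0.6365 = 7.2963%.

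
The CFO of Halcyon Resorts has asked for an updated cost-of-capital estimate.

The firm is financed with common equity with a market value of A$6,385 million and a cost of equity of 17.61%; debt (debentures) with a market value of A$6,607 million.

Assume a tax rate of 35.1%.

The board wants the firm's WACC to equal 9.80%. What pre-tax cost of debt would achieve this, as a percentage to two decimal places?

3.47%

Total capital V = 6385 + 6607 = 12992.
Equity weight = 6385/12992 = 0.4915.
Debentures weight = 6607/12992 = 0.5085.
Equity contribution = 0.4915 × 17.61% = 8.6545%.
Remaining for debt = 9.8% − 8.6545% = 1.1455%.
Rd × (1 − 35.1%) × 0.5085 = 1.1455%  ⇒  Rd = 3.4706%.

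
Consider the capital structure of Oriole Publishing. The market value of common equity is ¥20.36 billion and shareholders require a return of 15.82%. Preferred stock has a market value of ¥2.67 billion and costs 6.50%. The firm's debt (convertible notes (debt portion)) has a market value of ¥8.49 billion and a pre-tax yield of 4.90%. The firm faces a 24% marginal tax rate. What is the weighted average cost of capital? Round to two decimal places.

11.77%

Total capital V = 20.36 + 2.67 + 8.49 = 31.52.
Equity: weight = 20.36/31.52 = 0.6459; cost = 15.82%.
Preferred: weight = 2.67/31.52 = 0.0847; cost = 6.5%.
Convertible notes (debt portion): weight = 8.49/31.52 = 0.2694; after-tax cost = 4.9% × (1 − 24%) = 3.7240%.
WACC = 0.6459 × 15.8200% + 0.0847 × 6.5000% + 0.2694 × 3.7240% = 11.7724%.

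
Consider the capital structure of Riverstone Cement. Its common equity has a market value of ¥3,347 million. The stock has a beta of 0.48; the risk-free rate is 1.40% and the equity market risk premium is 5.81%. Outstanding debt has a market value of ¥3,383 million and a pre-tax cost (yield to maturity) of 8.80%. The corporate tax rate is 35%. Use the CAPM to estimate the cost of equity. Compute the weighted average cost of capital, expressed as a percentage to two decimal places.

Cost of equity via CAPM: Re = 1.4% + 0.48 × 5.81% = 4.1888%.
Total capital V = 3347 + 3383 = 6730.
Equity: weight = 3347/6730 = 0.4973; cost = 4.1888%.
Debt: weight = 3383/6730 = 0.5027; after-tax cost = 8.8% × (1 − 35%) = 5.7200%.
WACC = 0.4973 × 4.1888% + 0.5027 × 5.7200% = 4.9585%.

4.96%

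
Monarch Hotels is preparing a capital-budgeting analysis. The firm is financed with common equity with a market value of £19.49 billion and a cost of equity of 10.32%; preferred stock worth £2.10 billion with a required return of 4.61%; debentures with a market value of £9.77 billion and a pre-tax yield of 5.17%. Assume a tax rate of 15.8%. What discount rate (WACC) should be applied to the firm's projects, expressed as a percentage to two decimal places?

8.08%

Total capital V = 19.49 + 2.1 + 9.77 = 31.36.
Equity: weight = 19.49/31.36 = 0.6215; cost = 10.32%.
Preferred: weight = 2.1/31.36 = 0.0670; cost = 4.61%.
Debentures: weight = 9.77/31.36 = 0.3115; after-tax cost = 5.17% × (1 − 15.8%) = 4.3531%.
WACC = 0.6215 × 10.3200% + 0.0670 × 4.6100% + 0.3115 × 4.3531% = 8.0787%.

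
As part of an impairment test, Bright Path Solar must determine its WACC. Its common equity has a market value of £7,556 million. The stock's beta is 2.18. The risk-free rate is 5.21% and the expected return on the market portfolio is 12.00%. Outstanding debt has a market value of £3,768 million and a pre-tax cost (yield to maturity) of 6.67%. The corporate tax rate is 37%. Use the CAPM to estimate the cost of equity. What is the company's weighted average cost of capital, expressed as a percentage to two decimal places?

Market risk premium = 12.0% − 5.21% = 6.79%.
Cost of equity via CAPM: Re = 5.21% + 2.18 × 6.79% = 20.0122%.
Total capital V = 7556 + 3768 = 11324.
Equity: weight = 7556/11324 = 0.6673; cost = 20.0122%.
Debt: weight = 3768/11324 = 0.3327; after-tax cost = 6.67% × (1 − 37%) = 4.2021%.
WACC = 0.6673 × 20.0122% + 0.3327 × 4.2021% = 14.7515%.

14.75%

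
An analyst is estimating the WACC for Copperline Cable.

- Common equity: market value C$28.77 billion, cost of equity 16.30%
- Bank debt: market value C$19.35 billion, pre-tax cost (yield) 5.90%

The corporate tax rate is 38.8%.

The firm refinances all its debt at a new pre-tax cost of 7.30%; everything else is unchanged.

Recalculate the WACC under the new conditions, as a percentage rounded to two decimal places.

11.54%

After the change:
Total capital V = 28.77 + 19.35 = 48.12.
Equity: weight = 28.77/48.12 = 0.5979; cost = 16.3%.
Bank debt: weight = 19.35/48.12 = 0.4021; after-tax cost = 7.3% × (1 − 38.8%) = 4.4676%.
WACC = 0.5979 × 16.3000% + 0.4021 × 4.4676% = 11.5420%.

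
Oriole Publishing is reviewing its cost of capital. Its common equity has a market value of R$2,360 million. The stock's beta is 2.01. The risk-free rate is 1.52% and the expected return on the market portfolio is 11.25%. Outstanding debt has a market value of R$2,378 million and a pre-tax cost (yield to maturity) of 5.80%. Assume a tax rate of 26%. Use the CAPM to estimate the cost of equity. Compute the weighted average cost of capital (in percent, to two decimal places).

Market risk premium = 11.25% − 1.52% = 9.73%.
Cost of equity via CAPM: Re = 1.52% + 2.01 × 9.73% = 21.0773%.
Total capital V = 2360 + 2378 = 4738.
Equity: weight = 2360/4738 = 0.4981; cost = 21.0773%.
Debt: weight = 2378/4738 = 0.5019; after-tax cost = 5.8% × (1 − 26%) = 4.2920%.
WACC = 0.4981 × 21.0773% + 0.5019 × 4.2920% = 12.6528%.

12.65%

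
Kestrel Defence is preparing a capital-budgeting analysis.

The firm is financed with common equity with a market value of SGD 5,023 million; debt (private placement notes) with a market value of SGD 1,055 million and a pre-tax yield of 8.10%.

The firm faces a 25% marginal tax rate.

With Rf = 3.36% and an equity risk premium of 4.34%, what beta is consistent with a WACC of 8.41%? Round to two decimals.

Total capital V = 5023 + 1055 = 6078.
Equity weight = 5023/6078 = 0.8264.
Private placement notes weight = 1055/6078 = 0.1736.
Debt contribution = 0.1736 × 8.1% × (1 − 25%) = 1.0545%.
Required equity contribution = 8.41% − 1.0545% = 7.3555%  ⇒  Re = 8.9004%.
CAPM: 8.9004% = 3.36% + β × 4.34%  ⇒  β = 1.2766.

1.28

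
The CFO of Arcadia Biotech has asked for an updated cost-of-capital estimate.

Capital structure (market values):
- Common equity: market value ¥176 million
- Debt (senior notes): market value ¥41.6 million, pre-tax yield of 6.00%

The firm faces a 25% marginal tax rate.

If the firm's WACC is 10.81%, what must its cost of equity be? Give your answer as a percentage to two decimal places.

Total capital V = 176 + 41.6 = 217.6.
Equity weight = 176/217.6 = 0.8088.
Senior notes weight = 41.6/217.6 = 0.1912.
Debt contribution = 0.1912 × 6% × (1 − 25%) = 0.8603%.
Required equity contribution = 10.81% − 0.8603% = 9.9497%.
Re = 9.9497% / 0.8088 = 12.3015%.

12.30%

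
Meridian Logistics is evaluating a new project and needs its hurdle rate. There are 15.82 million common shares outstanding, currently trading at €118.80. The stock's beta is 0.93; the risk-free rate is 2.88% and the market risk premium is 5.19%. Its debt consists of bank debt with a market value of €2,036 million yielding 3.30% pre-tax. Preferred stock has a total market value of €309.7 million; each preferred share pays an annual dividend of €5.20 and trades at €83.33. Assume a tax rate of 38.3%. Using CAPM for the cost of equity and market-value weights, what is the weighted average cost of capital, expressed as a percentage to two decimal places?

Cost of equity via CAPM: Re = 2.88% + 0.93 × 5.19% = 7.7067%.
Cost of preferred: Rp = 5.2 / 83.33 = 6.2402%.
Market value of equity E = 118.8 × 15.82m = 1879.416m.
Total capital V = 1879.416 + 309.7 + 2036 = 4225.116.
Equity: weight = 1879.416/4225.116 = 0.4448; cost = 7.7067%.
Preferred: weight = 309.7/4225.116 = 0.0733; cost = 6.2402%.
Bank debt: weight = 2036/4225.116 = 0.4819; after-tax cost = 3.3% × (1 − 38.3%) = 2.0361%.
WACC = 0.4448 × 7.7067% + 0.0733 × 6.2402% + 0.4819 × 2.0361% = 4.8667%.

4.87%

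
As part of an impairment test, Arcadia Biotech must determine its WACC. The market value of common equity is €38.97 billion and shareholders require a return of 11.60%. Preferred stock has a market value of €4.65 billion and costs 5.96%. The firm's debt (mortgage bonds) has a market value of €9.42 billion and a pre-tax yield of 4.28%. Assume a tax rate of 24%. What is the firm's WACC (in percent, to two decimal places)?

9.62%

Total capital V = 38.97 + 4.65 + 9.42 = 53.04.
Equity: weight = 38.97/53.04 = 0.7347; cost = 11.6%.
Preferred: weight = 4.65/53.04 = 0.0877; cost = 5.96%.
Mortgage bonds: weight = 9.42/53.04 = 0.1776; after-tax cost = 4.28% × (1 − 24%) = 3.2528%.
WACC = 0.7347 × 11.6000% + 0.0877 × 5.9600% + 0.1776 × 3.2528% = 9.6231%.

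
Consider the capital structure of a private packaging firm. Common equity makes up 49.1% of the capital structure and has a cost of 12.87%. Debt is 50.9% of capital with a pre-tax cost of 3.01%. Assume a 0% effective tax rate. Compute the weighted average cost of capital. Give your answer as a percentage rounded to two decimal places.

7.85%

After-tax cost of debt = 3.01% × (1 − 0%) = 3.0100%.
WACC = 0.491 × 12.8700% + 0.509 × 3.0100% = 7.8513%.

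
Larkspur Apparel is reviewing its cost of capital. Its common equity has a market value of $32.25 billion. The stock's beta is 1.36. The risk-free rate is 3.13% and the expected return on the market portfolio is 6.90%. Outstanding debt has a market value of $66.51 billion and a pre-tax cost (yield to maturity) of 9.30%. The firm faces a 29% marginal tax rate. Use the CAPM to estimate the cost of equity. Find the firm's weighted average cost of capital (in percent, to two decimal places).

7.14%

Market risk premium = 6.9% − 3.13% = 3.77%.
Cost of equity via CAPM: Re = 3.13% + 1.36 × 3.77% = 8.2572%.
Total capital V = 32.25 + 66.51 = 98.76.
Equity: weight = 32.25/98.76 = 0.3265; cost = 8.2572%.
Debt: weight = 66.51/98.76 = 0.6735; after-tax cost = 9.3% × (1 − 29%) = 6.6030%.
WACC = 0.3265 × 8.2572% + 0.6735 × 6.6030% = 7.1432%.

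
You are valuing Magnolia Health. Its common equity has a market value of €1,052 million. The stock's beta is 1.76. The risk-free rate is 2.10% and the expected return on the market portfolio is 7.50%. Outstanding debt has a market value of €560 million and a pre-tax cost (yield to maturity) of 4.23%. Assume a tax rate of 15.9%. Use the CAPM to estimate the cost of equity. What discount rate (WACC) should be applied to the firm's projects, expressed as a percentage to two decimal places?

8.81%

Market risk premium = 7.5% − 2.1% = 5.4%.
Cost of equity via CAPM: Re = 2.1% + 1.76 × 5.4% = 11.6040%.
Total capital V = 1052 + 560 = 1612.
Equity: weight = 1052/1612 = 0.6526; cost = 11.604%.
Debt: weight = 560/1612 = 0.3474; after-tax cost = 4.23% × (1 − 15.9%) = 3.5574%.
WACC = 0.6526 × 11.6040% + 0.3474 × 3.5574% = 8.8087%.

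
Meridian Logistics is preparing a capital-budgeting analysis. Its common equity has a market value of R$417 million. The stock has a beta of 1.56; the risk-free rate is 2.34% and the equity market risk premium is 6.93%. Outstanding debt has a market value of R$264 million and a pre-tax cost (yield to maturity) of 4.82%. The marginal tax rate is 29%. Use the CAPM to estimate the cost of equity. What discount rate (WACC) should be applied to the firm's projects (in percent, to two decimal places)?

Cost of equity via CAPM: Re = 2.34% + 1.56 × 6.93% = 13.1508%.
Total capital V = 417 + 264 = 681.
Equity: weight = 417/681 = 0.6123; cost = 13.1508%.
Debt: weight = 264/681 = 0.3877; after-tax cost = 4.82% × (1 − 29%) = 3.4222%.
WACC = 0.6123 × 13.1508% + 0.3877 × 3.4222% = 9.3794%.

9.38%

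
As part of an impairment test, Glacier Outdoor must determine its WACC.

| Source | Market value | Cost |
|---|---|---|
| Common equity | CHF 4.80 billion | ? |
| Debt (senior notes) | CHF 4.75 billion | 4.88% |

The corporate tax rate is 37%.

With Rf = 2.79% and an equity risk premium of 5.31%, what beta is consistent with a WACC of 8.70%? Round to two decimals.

Total capital V = 4.8 + 4.75 = 9.55.
Equity weight = 4.8/9.55 = 0.5026.
Senior notes weight = 4.75/9.55 = 0.4974.
Debt contribution = 0.4974 × 4.88% × (1 − 37%) = 1.5292%.
Required equity contribution = 8.7% − 1.5292% = 7.1708%  ⇒  Re = 14.2670%.
CAPM: 14.2670% = 2.79% + β × 5.31%  ⇒  β = 2.1614.

2.16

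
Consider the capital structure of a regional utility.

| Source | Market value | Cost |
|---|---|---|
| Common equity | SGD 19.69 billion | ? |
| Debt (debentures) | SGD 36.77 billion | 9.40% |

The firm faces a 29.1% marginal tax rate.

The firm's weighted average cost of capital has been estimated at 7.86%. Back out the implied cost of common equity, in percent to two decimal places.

Total capital V = 19.69 + 36.77 = 56.46.
Equity weight = 19.69/56.46 = 0.3487.
Debentures weight = 36.77/56.46 = 0.6513.
Debt contribution = 0.6513 × 9.4% × (1 − 29.1%) = 4.3404%.
Required equity contribution = 7.86% − 4.3404% = 3.5196%.
Re = 3.5196% / 0.3487 = 10.0923%.

10.09%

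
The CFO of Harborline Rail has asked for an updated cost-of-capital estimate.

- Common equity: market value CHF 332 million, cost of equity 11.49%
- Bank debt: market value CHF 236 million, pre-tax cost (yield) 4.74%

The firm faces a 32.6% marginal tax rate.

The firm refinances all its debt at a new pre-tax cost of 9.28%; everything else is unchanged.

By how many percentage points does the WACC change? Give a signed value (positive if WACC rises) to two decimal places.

+1.27 pp

Current WACC:
Total capital V = 332 + 236 = 568.
Equity: weight = 332/568 = 0.5845; cost = 11.49%.
Bank debt: weight = 236/568 = 0.4155; after-tax cost = 4.74% × (1 − 32.6%) = 3.1948%.
WACC = 0.5845 × 11.4900% + 0.4155 × 3.1948% = 8.0434%.
After the change:
Total capital V = 332 + 236 = 568.
Equity: weight = 332/568 = 0.5845; cost = 11.49%.
Bank debt: weight = 236/568 = 0.4155; after-tax cost = 9.28% × (1 − 32.6%) = 6.2547%.
WACC = 0.5845 × 11.4900% + 0.4155 × 6.2547% = 9.3148%.
Change in WACC = 9.3148% − 8.0434% = 1.2714 pp.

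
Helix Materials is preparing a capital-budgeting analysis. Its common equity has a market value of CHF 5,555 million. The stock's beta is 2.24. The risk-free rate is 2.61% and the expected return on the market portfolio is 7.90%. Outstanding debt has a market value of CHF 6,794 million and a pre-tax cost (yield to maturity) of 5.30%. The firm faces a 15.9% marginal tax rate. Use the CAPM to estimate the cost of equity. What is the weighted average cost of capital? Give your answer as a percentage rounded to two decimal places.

8.96%

Market risk premium = 7.9% − 2.61% = 5.29%.
Cost of equity via CAPM: Re = 2.61% + 2.24 × 5.29% = 14.4596%.
Total capital V = 5555 + 6794 = 12349.
Equity: weight = 5555/12349 = 0.4498; cost = 14.4596%.
Debt: weight = 6794/12349 = 0.5502; after-tax cost = 5.3% × (1 − 15.9%) = 4.4573%.
WACC = 0.4498 × 14.4596% + 0.5502 × 4.4573% = 8.9567%.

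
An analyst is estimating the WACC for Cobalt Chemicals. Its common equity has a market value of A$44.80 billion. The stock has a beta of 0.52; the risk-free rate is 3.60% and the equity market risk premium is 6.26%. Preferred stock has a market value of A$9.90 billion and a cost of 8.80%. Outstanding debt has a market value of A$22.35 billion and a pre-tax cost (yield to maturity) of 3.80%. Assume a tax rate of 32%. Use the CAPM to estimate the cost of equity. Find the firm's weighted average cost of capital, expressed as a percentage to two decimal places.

Cost of equity via CAPM: Re = 3.6% + 0.52 × 6.26% = 6.8552%.
Total capital V = 44.8 + 9.9 + 22.35 = 77.05.
Equity: weight = 44.8/77.05 = 0.5814; cost = 6.8552%.
Preferred: weight = 9.9/77.05 = 0.1285; cost = 8.8%.
Debt: weight = 22.35/77.05 = 0.2901; after-tax cost = 3.8% × (1 − 32%) = 2.5840%.
WACC = 0.5814 × 6.8552% + 0.1285 × 8.8000% + 0.2901 × 2.5840% = 5.8661%.

5.87%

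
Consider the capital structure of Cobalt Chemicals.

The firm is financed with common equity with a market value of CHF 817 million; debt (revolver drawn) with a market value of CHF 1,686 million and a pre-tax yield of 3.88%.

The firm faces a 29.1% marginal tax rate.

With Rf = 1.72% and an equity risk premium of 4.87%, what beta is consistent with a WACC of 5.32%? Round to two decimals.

Total capital V = 817 + 1686 = 2503.
Equity weight = 817/2503 = 0.3264.
Revolver drawn weight = 1686/2503 = 0.6736.
Debt contribution = 0.6736 × 3.88% × (1 − 29.1%) = 1.8530%.
Required equity contribution = 5.32% − 1.8530% = 3.4670%  ⇒  Re = 10.6217%.
CAPM: 10.6217% = 1.72% + β × 4.87%  ⇒  β = 1.8279.

1.83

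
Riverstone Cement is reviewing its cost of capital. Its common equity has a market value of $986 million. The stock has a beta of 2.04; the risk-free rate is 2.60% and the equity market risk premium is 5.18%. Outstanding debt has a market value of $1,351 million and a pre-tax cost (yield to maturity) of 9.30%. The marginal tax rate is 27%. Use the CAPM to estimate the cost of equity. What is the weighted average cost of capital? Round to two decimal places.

Cost of equity via CAPM: Re = 2.6% + 2.04 × 5.18% = 13.1672%.
Total capital V = 986 + 1351 = 2337.
Equity: weight = 986/2337 = 0.4219; cost = 13.1672%.
Debt: weight = 1351/2337 = 0.5781; after-tax cost = 9.3% × (1 − 27%) = 6.7890%.
WACC = 0.4219 × 13.1672% + 0.5781 × 6.7890% = 9.4800%.

9.48%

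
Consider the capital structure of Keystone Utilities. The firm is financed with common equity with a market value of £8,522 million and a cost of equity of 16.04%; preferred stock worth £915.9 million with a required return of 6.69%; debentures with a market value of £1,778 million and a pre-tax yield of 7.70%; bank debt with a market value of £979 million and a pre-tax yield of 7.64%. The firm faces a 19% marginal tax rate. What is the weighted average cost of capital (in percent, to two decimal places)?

13.12%

Total capital V = 8522 + 915.9 + 1778 + 979 = 12194.9.
Equity: weight = 8522/12194.9 = 0.6988; cost = 16.04%.
Preferred: weight = 915.9/12194.9 = 0.0751; cost = 6.69%.
Debentures: weight = 1778/12194.9 = 0.1458; after-tax cost = 7.7% × (1 − 19%) = 6.2370%.
Bank debt: weight = 979/12194.9 = 0.0803; after-tax cost = 7.64% × (1 − 19%) = 6.1884%.
WACC = 0.6988 × 16.0400% + 0.0751 × 6.6900% + 0.1458 × 6.2370% + 0.0803 × 6.1884% = 13.1176%.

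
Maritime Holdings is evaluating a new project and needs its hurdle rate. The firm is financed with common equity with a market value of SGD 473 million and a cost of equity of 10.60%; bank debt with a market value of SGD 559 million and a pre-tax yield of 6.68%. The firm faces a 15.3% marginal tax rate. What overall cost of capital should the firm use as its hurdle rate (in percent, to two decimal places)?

Total capital V = 473 + 559 = 1032.
Equity: weight = 473/1032 = 0.4583; cost = 10.6%.
Bank debt: weight = 559/1032 = 0.5417; after-tax cost = 6.68% × (1 − 15.3%) = 5.6580%.
WACC = 0.4583 × 10.6000% + 0.5417 × 5.6580% = 7.9231%.

7.92%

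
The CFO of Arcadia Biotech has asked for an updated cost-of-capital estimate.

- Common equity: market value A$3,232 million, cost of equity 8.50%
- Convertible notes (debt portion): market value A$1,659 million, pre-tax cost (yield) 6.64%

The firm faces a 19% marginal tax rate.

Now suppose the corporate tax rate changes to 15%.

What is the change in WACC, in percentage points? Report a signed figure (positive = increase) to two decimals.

Current WACC:
Total capital V = 3232 + 1659 = 4891.
Equity: weight = 3232/4891 = 0.6608; cost = 8.5%.
Convertible notes (debt portion): weight = 1659/4891 = 0.3392; after-tax cost = 6.64% × (1 − 19%) = 5.3784%.
WACC = 0.6608 × 8.5000% + 0.3392 × 5.3784% = 7.4412%.
After the change:
Total capital V = 3232 + 1659 = 4891.
Equity: weight = 3232/4891 = 0.6608; cost = 8.5%.
Convertible notes (debt portion): weight = 1659/4891 = 0.3392; after-tax cost = 6.64% × (1 − 15%) = 5.6440%.
WACC = 0.6608 × 8.5000% + 0.3392 × 5.6440% = 7.5313%.
Change in WACC = 7.5313% − 7.4412% = 0.0901 pp.

+0.09 pp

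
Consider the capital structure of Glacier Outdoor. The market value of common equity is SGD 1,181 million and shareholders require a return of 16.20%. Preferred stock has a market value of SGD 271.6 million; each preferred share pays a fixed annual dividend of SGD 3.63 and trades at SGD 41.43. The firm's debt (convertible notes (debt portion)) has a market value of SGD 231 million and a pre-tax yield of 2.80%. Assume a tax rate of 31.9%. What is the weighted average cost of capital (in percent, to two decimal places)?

Cost of preferred: Rp = 3.63 / 41.43 = 8.7618%.
Total capital V = 1181 + 271.6 + 231 = 1683.6.
Equity: weight = 1181/1683.6 = 0.7015; cost = 16.2%.
Preferred: weight = 271.6/1683.6 = 0.1613; cost = 8.7618%.
Convertible notes (debt portion): weight = 231/1683.6 = 0.1372; after-tax cost = 2.8% × (1 − 31.9%) = 1.9068%.
WACC = 0.7015 × 16.2000% + 0.1613 × 8.7618% + 0.1372 × 1.9068% = 13.0389%.

13.04%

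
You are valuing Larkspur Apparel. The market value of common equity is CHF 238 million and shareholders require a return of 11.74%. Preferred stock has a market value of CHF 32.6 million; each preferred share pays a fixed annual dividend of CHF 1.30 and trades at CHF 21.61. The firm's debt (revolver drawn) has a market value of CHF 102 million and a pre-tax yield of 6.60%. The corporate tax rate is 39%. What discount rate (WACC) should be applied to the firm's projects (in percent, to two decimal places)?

Cost of preferred: Rp = 1.3 / 21.61 = 6.0157%.
Total capital V = 238 + 32.6 + 102 = 372.6.
Equity: weight = 238/372.6 = 0.6388; cost = 11.74%.
Preferred: weight = 32.6/372.6 = 0.0875; cost = 6.0157%.
Revolver drawn: weight = 102/372.6 = 0.2738; after-tax cost = 6.6% × (1 − 39%) = 4.0260%.
WACC = 0.6388 × 11.7400% + 0.0875 × 6.0157% + 0.2738 × 4.0260% = 9.1274%.

9.13%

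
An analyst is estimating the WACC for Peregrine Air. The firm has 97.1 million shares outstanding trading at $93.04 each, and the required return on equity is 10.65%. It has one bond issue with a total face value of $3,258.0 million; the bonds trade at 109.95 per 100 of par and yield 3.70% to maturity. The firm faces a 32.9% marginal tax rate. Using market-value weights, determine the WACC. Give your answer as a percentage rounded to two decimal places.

Market value of equity E = 93.04 × 97.1m = 9034.184m. Market value of debt D = 3258m × 109.95/100 = 3582.171m.
Total capital V = 9034.184 + 3582.171 = 12616.355.
Equity: weight = 9034.184/12616.355 = 0.7161; cost = 10.65%.
Bonds outstanding: weight = 3582.171/12616.355 = 0.2839; after-tax cost = 3.7% × (1 − 32.9%) = 2.4827%.
WACC = 0.7161 × 10.6500% + 0.2839 × 2.4827% = 8.3311%.

8.33%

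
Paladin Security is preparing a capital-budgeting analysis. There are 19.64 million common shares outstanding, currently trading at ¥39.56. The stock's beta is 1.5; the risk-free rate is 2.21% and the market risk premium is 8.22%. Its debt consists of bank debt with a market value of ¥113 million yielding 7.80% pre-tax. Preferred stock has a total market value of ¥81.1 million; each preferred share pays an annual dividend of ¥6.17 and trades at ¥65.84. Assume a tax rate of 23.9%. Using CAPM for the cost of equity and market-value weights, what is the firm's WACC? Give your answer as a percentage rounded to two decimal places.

13.11%

Cost of equity via CAPM: Re = 2.21% + 1.5 × 8.22% = 14.5400%.
Cost of preferred: Rp = 6.17 / 65.84 = 9.3712%.
Market value of equity E = 39.56 × 19.64m = 776.9584m.
Total capital V = 776.9584 + 81.1 + 113 = 971.0584.
Equity: weight = 776.9584/971.0584 = 0.8001; cost = 14.54%.
Preferred: weight = 81.1/971.0584 = 0.0835; cost = 9.3712%.
Bank debt: weight = 113/971.0584 = 0.1164; after-tax cost = 7.8% × (1 − 23.9%) = 5.9358%.
WACC = 0.8001 × 14.5400% + 0.0835 × 9.3712% + 0.1164 × 5.9358% = 13.1071%.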